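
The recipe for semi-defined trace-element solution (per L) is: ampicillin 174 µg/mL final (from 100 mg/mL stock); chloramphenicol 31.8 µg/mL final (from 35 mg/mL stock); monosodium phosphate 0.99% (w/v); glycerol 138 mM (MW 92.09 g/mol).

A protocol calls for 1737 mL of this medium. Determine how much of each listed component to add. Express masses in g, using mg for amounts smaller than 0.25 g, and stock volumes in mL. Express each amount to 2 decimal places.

Working volume: 1737 mL = 1.737 L.
ampicillin: V = C2·V2/C1 = 174 µg/mL × 1737 mL ÷ 100000 µg/mL = 3.02 mL
chloramphenicol: C1V1 = C2V2 → 31.8 µg/mL × 1737 mL ÷ 35000 µg/mL = 1.58 mL
monosodium phosphate: 0.99% w/v = 9.9 g/L → 9.9 × 1.737 L = 17.20 g
glycerol: 138 mmol/L × 92.09 g/mol × 1.737 L ÷ 1000 = 22.07 g

ampicillin 3.02 mL; chloramphenicol 1.58 mL; monosodium phosphate 17.20 g; glycerol 22.07 g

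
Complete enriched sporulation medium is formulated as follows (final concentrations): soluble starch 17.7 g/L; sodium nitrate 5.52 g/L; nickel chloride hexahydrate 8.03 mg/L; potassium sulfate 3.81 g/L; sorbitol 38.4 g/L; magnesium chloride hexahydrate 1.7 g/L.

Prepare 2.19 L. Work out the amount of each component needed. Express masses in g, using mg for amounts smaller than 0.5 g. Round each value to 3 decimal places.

Working volume: 2.19 L.
soluble starch: 17.7 g/L × 2.19 L = 38.763 g
sodium nitrate: 5.52 g/L × 2.19 L = 12.089 g
nickel chloride hexahydrate: 8.03 mg/L × 2.19 L = 17.586 mg
potassium sulfate: 3.81 g/L × 2.19 L = 8.344 g
sorbitol: 38.4 g/L × 2.19 L = 84.096 g
magnesium chloride hexahydrate: 1.7 g/L × 2.19 L = 3.723 g

soluble starch 38.763 g; sodium nitrate 12.089 g; nickel chloride hexahydrate 17.586 mg; potassium sulfate 8.344 g; sorbitol 84.096 g; magnesium chloride hexahydrate 3.723 g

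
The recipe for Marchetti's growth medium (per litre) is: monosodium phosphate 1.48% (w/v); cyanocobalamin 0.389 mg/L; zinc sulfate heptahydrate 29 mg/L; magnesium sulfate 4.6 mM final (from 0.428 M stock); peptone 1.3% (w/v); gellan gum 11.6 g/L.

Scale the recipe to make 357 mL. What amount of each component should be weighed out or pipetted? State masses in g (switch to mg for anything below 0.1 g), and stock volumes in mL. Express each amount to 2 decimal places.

monosodium phosphate 5.28 g; cyanocobalamin 0.14 mg; zinc sulfate heptahydrate 10.35 mg; magnesium sulfate 3.84 mL; peptone 4.64 g; gellan gum 4.14 g

Working volume: 357 mL = 0.357 L.
monosodium phosphate: 1.48% w/v = 14.8 g/L → 14.8 × 0.357 L = 5.28 g
cyanocobalamin: 0.389 mg/L × 0.357 L = 0.14 mg
zinc sulfate heptahydrate: 29 mg/L × 0.357 L = 10.35 mg
magnesium sulfate: V = C2·V2/C1 = 4.6 mM × 357 mL ÷ 428 mM = 3.84 mL
peptone: 1.3% w/v = 13 g/L → 13 × 0.357 L = 4.64 g
gellan gum: 11.6 g/L × 0.357 L = 4.14 g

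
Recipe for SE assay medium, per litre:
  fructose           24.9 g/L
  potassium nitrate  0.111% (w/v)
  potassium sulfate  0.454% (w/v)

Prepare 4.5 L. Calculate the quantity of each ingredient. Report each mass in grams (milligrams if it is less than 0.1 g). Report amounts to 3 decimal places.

Scale factor relative to 1 L: 4.5.
fructose: 24.9 g/L × 4.5 L = 112.050 g
potassium nitrate: 0.111 g per 100 mL × 4500 mL ÷ 100 = 4.995 g
potassium sulfate: 0.454 g per 100 mL × 4500 mL ÷ 100 = 20.430 g

fructose 112.050 g; potassium nitrate 4.995 g; potassium sulfate 20.430 g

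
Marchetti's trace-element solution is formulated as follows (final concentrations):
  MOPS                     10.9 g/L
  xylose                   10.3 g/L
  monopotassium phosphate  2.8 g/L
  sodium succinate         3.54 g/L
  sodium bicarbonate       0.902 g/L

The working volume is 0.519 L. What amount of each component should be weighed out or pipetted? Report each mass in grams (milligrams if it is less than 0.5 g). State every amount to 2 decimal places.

Scale factor relative to 1 L: 0.519.
MOPS: 10.9 g/L × 0.519 L = 5.66 g
xylose: 10.3 g/L × 0.519 L = 5.35 g
monopotassium phosphate: 2.8 g/L × 0.519 L = 1.45 g
sodium succinate: 3.54 g/L × 0.519 L = 1.84 g
sodium bicarbonate: 0.902 g/L × 0.519 L = 0.468138 g = 468.14 mg

MOPS 5.66 g; xylose 5.35 g; monopotassium phosphate 1.45 g; sodium succinate 1.84 g; sodium bicarbonate 468.14 mg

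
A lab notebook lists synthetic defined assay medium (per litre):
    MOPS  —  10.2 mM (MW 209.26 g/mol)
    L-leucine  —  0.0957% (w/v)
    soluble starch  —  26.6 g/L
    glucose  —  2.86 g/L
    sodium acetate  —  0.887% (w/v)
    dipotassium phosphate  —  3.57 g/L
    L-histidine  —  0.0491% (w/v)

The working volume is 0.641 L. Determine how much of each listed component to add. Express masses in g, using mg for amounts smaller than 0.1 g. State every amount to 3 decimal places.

Working volume: 0.641 L.
MOPS: 10.2 mmol/L × 209.26 g/mol × 0.641 L ÷ 1000 = 1.368 g
L-leucine: 0.0957% w/v = 0.957 g/L → 0.957 × 0.641 L = 0.613 g
soluble starch: 26.6 g/L × 0.641 L = 17.051 g
glucose: 2.86 g/L × 0.641 L = 1.833 g
sodium acetate: 0.887% w/v = 8.87 g/L → 8.87 × 0.641 L = 5.686 g
dipotassium phosphate: 3.57 g/L × 0.641 L = 2.288 g
L-histidine: 0.0491% w/v = 0.491 g/L → 0.491 × 0.641 L = 0.315 g

MOPS 1.368 g; L-leucine 0.613 g; soluble starch 17.051 g; glucose 1.833 g; sodium acetate 5.686 g; dipotassium phosphate 2.288 g; L-histidine 0.315 g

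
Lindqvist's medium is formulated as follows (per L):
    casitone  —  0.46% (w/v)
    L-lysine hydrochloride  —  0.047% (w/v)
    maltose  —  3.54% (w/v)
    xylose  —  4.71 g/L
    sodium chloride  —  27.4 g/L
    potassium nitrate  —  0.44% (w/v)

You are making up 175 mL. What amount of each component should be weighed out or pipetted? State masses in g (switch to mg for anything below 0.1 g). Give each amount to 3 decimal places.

casitone 0.805 g; L-lysine hydrochloride 82.250 mg; maltose 6.195 g; xylose 0.824 g; sodium chloride 4.795 g; potassium nitrate 0.770 g

Scale factor relative to 1 L: 0.175.
casitone: 0.46 g per 100 mL × 175 mL ÷ 100 = 0.805 g
L-lysine hydrochloride: 0.047% w/v = 0.47 g/L → 0.47 × 0.175 L = 0.08225 g = 82.250 mg
maltose: 3.54% w/v = 35.4 g/L → 35.4 × 0.175 L = 6.195 g
xylose: 4.71 g/L × 0.175 L = 0.824 g
sodium chloride: 27.4 g/L × 0.175 L = 4.795 g
potassium nitrate: 0.44 g per 100 mL × 175 mL ÷ 100 = 0.770 g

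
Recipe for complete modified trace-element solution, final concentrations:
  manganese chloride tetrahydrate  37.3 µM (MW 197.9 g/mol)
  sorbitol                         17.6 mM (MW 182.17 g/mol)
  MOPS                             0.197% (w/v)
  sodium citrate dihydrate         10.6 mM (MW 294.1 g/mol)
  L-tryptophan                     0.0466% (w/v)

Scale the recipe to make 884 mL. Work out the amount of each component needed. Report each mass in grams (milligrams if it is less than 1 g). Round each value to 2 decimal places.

manganese chloride tetrahydrate 6.53 mg; sorbitol 2.83 g; MOPS 1.74 g; sodium citrate dihydrate 2.76 g; L-tryptophan 411.94 mg

Working volume: 884 mL = 0.884 L.
manganese chloride tetrahydrate: 37.3 µmol/L × 197.9 g/mol × 0.884 L ÷ 1000 = 6.53 mg
sorbitol: 17.6 mmol/L × 182.17 g/mol × 0.884 L ÷ 1000 = 2.83 g
MOPS: 0.197% w/v = 1.97 g/L → 1.97 × 0.884 L = 1.74 g
sodium citrate dihydrate: 10.6 mmol/L × 294.1 g/mol × 0.884 L ÷ 1000 = 2.76 g
L-tryptophan: 0.0466 g per 100 mL × 884 mL ÷ 100 = 0.411944 g = 411.94 mg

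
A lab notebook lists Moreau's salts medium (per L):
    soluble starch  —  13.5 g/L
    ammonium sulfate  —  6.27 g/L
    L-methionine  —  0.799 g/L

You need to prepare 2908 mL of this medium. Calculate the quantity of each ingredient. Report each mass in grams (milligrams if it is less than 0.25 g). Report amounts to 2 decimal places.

Target volume = 2908 mL = 2.908 L.
soluble starch: 13.5 g/L × 2.908 L = 39.26 g
ammonium sulfate: 6.27 g/L × 2.908 L = 18.23 g
L-methionine: 0.799 g/L × 2.908 L = 2.32 g

soluble starch 39.26 g; ammonium sulfate 18.23 g; L-methionine 2.32 g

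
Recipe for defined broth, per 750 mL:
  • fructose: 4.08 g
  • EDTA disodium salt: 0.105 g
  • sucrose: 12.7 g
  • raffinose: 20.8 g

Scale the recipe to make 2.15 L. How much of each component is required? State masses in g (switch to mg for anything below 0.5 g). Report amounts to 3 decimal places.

Scale factor = 2150 mL / 750 mL = 2.86667.
fructose: 4.08 g × (2150 mL / 750 mL) = 11.696 g
EDTA disodium salt: 0.105 g × (2150 mL / 750 mL) = 0.301 g = 301.000 mg
sucrose: 12.7 g × (2150 mL / 750 mL) = 36.407 g
raffinose: 20.8 g × (2150 mL / 750 mL) = 59.627 g

fructose 11.696 g; EDTA disodium salt 301.000 mg; sucrose 36.407 g; raffinose 59.627 g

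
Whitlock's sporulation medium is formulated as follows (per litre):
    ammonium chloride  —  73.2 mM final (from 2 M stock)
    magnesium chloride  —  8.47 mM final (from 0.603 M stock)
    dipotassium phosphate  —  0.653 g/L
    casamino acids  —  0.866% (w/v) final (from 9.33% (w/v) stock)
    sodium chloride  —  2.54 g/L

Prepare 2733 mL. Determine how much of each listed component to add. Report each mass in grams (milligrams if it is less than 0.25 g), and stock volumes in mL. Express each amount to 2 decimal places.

ammonium chloride 100.03 mL; magnesium chloride 38.39 mL; dipotassium phosphate 1.78 g; casamino acids 253.67 mL; sodium chloride 6.94 g

Target volume = 2733 mL = 2.733 L.
ammonium chloride: V = C2·V2/C1 = 73.2 mM × 2733 mL ÷ 2000 mM = 100.03 mL
magnesium chloride: dilute stock: 8.47 mM × 2733 mL ÷ 603 mM = 38.39 mL
dipotassium phosphate: 0.653 g/L × 2.733 L = 1.78 g
casamino acids: dilute stock: 0.866% ÷ 9.33% × 2733 mL = 253.67 mL
sodium chloride: 2.54 g/L × 2.733 L = 6.94 g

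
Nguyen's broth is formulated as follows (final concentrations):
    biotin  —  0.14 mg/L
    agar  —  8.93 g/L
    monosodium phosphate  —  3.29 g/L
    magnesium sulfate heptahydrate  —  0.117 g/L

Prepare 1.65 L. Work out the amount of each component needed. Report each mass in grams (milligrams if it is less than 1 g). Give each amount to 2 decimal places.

biotin 0.23 mg; agar 14.73 g; monosodium phosphate 5.43 g; magnesium sulfate heptahydrate 193.05 mg

Working volume: 1.65 L.
biotin: 0.14 mg/L × 1.65 L = 0.23 mg
agar: 8.93 g/L × 1.65 L = 14.73 g
monosodium phosphate: 3.29 g/L × 1.65 L = 5.43 g
magnesium sulfate heptahydrate: 0.117 g/L × 1.65 L = 0.19305 g = 193.05 mg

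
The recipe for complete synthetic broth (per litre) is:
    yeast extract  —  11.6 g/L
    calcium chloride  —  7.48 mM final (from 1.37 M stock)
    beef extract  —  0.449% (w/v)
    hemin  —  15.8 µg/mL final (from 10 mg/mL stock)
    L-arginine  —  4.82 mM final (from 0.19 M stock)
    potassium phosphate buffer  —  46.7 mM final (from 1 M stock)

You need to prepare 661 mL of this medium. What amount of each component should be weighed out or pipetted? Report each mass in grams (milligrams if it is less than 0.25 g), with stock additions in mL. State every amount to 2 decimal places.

Scale factor relative to 1 L: 0.661.
yeast extract: 11.6 g/L × 0.661 L = 7.67 g
calcium chloride: V = C2·V2/C1 = 7.48 mM × 661 mL ÷ 1370 mM = 3.61 mL
beef extract: 0.449 g per 100 mL × 661 mL ÷ 100 = 2.97 g
hemin: V = C2·V2/C1 = 15.8 µg/mL × 661 mL ÷ 10000 µg/mL = 1.04 mL
L-arginine: V = C2·V2/C1 = 4.82 mM × 661 mL ÷ 190 mM = 16.77 mL
potassium phosphate buffer: dilute stock: 46.7 mM × 661 mL ÷ 1000 mM = 30.87 mL

yeast extract 7.67 g; calcium chloride 3.61 mL; beef extract 2.97 g; hemin 1.04 mL; L-arginine 16.77 mL; potassium phosphate buffer 30.87 mL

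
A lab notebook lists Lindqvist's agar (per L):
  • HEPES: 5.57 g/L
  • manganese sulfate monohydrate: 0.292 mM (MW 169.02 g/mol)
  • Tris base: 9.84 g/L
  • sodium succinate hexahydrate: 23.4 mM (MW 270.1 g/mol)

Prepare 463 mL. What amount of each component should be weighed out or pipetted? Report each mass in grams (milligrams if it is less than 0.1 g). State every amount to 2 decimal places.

Target volume = 463 mL = 0.463 L.
HEPES: 5.57 g/L × 0.463 L = 2.58 g
manganese sulfate monohydrate: 0.292 mmol/L × 169.02 mg/mmol × 0.463 L = 22.85 mg
Tris base: 9.84 g/L × 0.463 L = 4.56 g
sodium succinate hexahydrate: 23.4 mmol/L × 270.1 g/mol × 0.463 L ÷ 1000 = 2.93 g

HEPES 2.58 g; manganese sulfate monohydrate 22.85 mg; Tris base 4.56 g; sodium succinate hexahydrate 2.93 g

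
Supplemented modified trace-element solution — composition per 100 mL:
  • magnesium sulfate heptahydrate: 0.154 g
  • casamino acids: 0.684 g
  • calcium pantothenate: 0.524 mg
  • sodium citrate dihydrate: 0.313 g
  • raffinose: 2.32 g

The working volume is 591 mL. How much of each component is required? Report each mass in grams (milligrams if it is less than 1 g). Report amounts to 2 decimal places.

magnesium sulfate heptahydrate 910.14 mg; casamino acids 4.04 g; calcium pantothenate 3.10 mg; sodium citrate dihydrate 1.85 g; raffinose 13.71 g

Ratio of target to recipe volume: 591 / 100 = 5.91.
magnesium sulfate heptahydrate: 0.154 g × (591 mL / 100 mL) = 0.91014 g = 910.14 mg
casamino acids: 0.684 g × (591 mL / 100 mL) = 4.04 g
calcium pantothenate: 0.524 mg × (591 mL / 100 mL) = 3.10 mg
sodium citrate dihydrate: 0.313 g × (591 mL / 100 mL) = 1.85 g
raffinose: 2.32 g × (591 mL / 100 mL) = 13.71 g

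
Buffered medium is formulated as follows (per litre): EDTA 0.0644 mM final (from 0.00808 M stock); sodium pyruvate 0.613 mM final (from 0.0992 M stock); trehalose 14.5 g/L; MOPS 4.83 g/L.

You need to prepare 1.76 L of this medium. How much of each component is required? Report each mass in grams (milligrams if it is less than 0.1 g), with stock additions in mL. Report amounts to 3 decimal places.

Scale factor relative to 1 L: 1.76.
EDTA: dilute stock: 0.0644 mM × 1760 mL ÷ 8.08 mM = 14.028 mL
sodium pyruvate: C1V1 = C2V2 → 0.613 mM × 1760 mL ÷ 99.2 mM = 10.876 mL
trehalose: 14.5 g/L × 1.76 L = 25.520 g
MOPS: 4.83 g/L × 1.76 L = 8.501 g

EDTA 14.028 mL; sodium pyruvate 10.876 mL; trehalose 25.520 g; MOPS 8.501 g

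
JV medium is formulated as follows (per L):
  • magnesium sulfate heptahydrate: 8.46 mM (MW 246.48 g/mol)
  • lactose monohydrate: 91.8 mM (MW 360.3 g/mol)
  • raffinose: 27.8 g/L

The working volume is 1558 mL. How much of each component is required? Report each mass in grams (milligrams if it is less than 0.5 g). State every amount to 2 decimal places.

magnesium sulfate heptahydrate 3.25 g; lactose monohydrate 51.53 g; raffinose 43.31 g

Target volume = 1558 mL = 1.558 L.
magnesium sulfate heptahydrate: 8.46 mmol/L × 246.48 g/mol × 1.558 L ÷ 1000 = 3.25 g
lactose monohydrate: 91.8 mmol/L × 360.3 g/mol × 1.558 L ÷ 1000 = 51.53 g
raffinose: 27.8 g/L × 1.558 L = 43.31 g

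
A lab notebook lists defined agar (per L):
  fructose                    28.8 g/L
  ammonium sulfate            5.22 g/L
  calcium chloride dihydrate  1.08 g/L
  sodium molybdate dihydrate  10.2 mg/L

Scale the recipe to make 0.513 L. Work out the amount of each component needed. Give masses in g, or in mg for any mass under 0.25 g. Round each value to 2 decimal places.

Working volume: 0.513 L.
fructose: 28.8 g/L × 0.513 L = 14.77 g
ammonium sulfate: 5.22 g/L × 0.513 L = 2.68 g
calcium chloride dihydrate: 1.08 g/L × 0.513 L = 0.55 g
sodium molybdate dihydrate: 10.2 mg/L × 0.513 L = 5.23 mg

fructose 14.77 g; ammonium sulfate 2.68 g; calcium chloride dihydrate 0.55 g; sodium molybdate dihydrate 5.23 mg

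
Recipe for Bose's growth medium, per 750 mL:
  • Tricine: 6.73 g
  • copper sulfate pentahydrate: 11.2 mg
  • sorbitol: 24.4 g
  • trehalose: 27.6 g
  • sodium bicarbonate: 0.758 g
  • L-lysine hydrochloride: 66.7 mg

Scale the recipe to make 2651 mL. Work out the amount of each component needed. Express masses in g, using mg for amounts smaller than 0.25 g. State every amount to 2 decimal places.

Ratio of target to recipe volume: 2651 / 750 = 3.53467.
Tricine: 6.73 g × (2651 mL / 750 mL) = 23.79 g
copper sulfate pentahydrate: 11.2 mg × (2651 mL / 750 mL) = 39.59 mg
sorbitol: 24.4 g × (2651 mL / 750 mL) = 86.25 g
trehalose: 27.6 g × (2651 mL / 750 mL) = 97.56 g
sodium bicarbonate: 0.758 g × (2651 mL / 750 mL) = 2.68 g
L-lysine hydrochloride: 66.7 mg × (2651 mL / 750 mL) = 235.76 mg

Tricine 23.79 g; copper sulfate pentahydrate 39.59 mg; sorbitol 86.25 g; trehalose 97.56 g; sodium bicarbonate 2.68 g; L-lysine hydrochloride 235.76 mg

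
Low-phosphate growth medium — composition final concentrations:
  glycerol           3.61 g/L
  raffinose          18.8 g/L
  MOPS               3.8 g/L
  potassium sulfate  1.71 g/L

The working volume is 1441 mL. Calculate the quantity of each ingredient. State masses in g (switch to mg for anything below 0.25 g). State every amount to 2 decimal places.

Scale factor relative to 1 L: 1.441.
glycerol: 3.61 g/L × 1.441 L = 5.20 g
raffinose: 18.8 g/L × 1.441 L = 27.09 g
MOPS: 3.8 g/L × 1.441 L = 5.48 g
potassium sulfate: 1.71 g/L × 1.441 L = 2.46 g

glycerol 5.20 g; raffinose 27.09 g; MOPS 5.48 g; potassium sulfate 2.46 g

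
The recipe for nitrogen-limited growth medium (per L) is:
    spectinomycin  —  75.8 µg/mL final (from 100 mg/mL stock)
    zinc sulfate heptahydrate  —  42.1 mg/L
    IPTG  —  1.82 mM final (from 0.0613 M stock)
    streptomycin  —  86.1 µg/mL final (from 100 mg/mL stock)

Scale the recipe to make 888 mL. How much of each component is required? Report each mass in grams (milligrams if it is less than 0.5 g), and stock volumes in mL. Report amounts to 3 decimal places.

spectinomycin 0.673 mL; zinc sulfate heptahydrate 37.385 mg; IPTG 26.365 mL; streptomycin 0.765 mL

Working volume: 888 mL = 0.888 L.
spectinomycin: V = C2·V2/C1 = 75.8 µg/mL × 888 mL ÷ 100000 µg/mL = 0.673 mL
zinc sulfate heptahydrate: 42.1 mg/L × 0.888 L = 37.385 mg
IPTG: V = C2·V2/C1 = 1.82 mM × 888 mL ÷ 61.3 mM = 26.365 mL
streptomycin: V = C2·V2/C1 = 86.1 µg/mL × 888 mL ÷ 100000 µg/mL = 0.765 mL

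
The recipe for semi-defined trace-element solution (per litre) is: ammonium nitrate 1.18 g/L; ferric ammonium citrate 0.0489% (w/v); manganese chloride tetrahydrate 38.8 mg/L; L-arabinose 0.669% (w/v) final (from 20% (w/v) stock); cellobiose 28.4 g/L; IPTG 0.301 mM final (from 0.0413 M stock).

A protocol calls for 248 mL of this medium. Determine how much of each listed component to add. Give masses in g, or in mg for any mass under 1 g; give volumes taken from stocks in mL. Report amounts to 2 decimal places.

Target volume = 248 mL = 0.248 L.
ammonium nitrate: 1.18 g/L × 0.248 L = 0.29264 g = 292.64 mg
ferric ammonium citrate: 0.0489% w/v = 0.489 g/L → 0.489 × 0.248 L = 0.121272 g = 121.27 mg
manganese chloride tetrahydrate: 38.8 mg/L × 0.248 L = 9.62 mg
L-arabinose: C1V1 = C2V2 → 0.669% ÷ 20% × 248 mL = 8.30 mL
cellobiose: 28.4 g/L × 0.248 L = 7.04 g
IPTG: dilute stock: 0.301 mM × 248 mL ÷ 41.3 mM = 1.81 mL

ammonium nitrate 292.64 mg; ferric ammonium citrate 121.27 mg; manganese chloride tetrahydrate 9.62 mg; L-arabinose 8.30 mL; cellobiose 7.04 g; IPTG 1.81 mL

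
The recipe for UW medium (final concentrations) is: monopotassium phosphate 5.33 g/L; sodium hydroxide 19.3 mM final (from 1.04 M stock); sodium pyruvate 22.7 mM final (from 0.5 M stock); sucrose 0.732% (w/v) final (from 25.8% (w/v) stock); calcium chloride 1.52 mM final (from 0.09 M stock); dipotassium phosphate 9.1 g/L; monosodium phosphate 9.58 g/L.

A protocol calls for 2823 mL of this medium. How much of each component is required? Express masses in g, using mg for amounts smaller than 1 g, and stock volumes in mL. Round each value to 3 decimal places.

Target volume = 2823 mL = 2.823 L.
monopotassium phosphate: 5.33 g/L × 2.823 L = 15.047 g
sodium hydroxide: C1V1 = C2V2 → 19.3 mM × 2823 mL ÷ 1040 mM = 52.388 mL
sodium pyruvate: dilute stock: 22.7 mM × 2823 mL ÷ 500 mM = 128.164 mL
sucrose: dilute stock: 0.732% ÷ 25.8% × 2823 mL = 80.094 mL
calcium chloride: C1V1 = C2V2 → 1.52 mM × 2823 mL ÷ 90 mM = 47.677 mL
dipotassium phosphate: 9.1 g/L × 2.823 L = 25.689 g
monosodium phosphate: 9.58 g/L × 2.823 L = 27.044 g

monopotassium phosphate 15.047 g; sodium hydroxide 52.388 mL; sodium pyruvate 128.164 mL; sucrose 80.094 mL; calcium chloride 47.677 mL; dipotassium phosphate 25.689 g; monosodium phosphate 27.044 g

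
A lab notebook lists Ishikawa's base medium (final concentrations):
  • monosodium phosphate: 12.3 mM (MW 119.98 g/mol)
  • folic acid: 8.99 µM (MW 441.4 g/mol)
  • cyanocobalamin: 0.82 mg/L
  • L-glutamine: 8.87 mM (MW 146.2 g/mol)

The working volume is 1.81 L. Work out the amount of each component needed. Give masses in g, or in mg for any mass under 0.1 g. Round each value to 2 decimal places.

monosodium phosphate 2.67 g; folic acid 7.18 mg; cyanocobalamin 1.48 mg; L-glutamine 2.35 g

Working volume: 1.81 L.
monosodium phosphate: 12.3 mmol/L × 119.98 g/mol × 1.81 L ÷ 1000 = 2.67 g
folic acid: 8.99 µmol/L × 441.4 g/mol × 1.81 L ÷ 1000 = 7.18 mg
cyanocobalamin: 0.82 mg/L × 1.81 L = 1.48 mg
L-glutamine: 8.87 mmol/L × 146.2 g/mol × 1.81 L ÷ 1000 = 2.35 g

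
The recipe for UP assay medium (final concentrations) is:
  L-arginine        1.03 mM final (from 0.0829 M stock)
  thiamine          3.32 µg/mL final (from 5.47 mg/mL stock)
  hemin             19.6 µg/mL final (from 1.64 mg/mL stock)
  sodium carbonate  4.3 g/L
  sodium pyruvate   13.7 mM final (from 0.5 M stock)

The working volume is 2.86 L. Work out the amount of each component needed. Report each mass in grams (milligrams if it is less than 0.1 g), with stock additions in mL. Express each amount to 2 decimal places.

Working volume: 2.86 L.
L-arginine: dilute stock: 1.03 mM × 2860 mL ÷ 82.9 mM = 35.53 mL
thiamine: C1V1 = C2V2 → 3.32 µg/mL × 2860 mL ÷ 5470 µg/mL = 1.74 mL
hemin: dilute stock: 19.6 µg/mL × 2860 mL ÷ 1640 µg/mL = 34.18 mL
sodium carbonate: 4.3 g/L × 2.86 L = 12.30 g
sodium pyruvate: dilute stock: 13.7 mM × 2860 mL ÷ 500 mM = 78.36 mL

L-arginine 35.53 mL; thiamine 1.74 mL; hemin 34.18 mL; sodium carbonate 12.30 g; sodium pyruvate 78.36 mL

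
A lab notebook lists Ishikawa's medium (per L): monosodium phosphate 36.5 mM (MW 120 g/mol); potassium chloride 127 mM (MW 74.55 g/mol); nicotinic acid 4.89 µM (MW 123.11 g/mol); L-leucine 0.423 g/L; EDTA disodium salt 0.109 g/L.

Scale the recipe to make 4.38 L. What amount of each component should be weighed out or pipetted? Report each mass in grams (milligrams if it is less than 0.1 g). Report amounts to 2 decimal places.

Working volume: 4.38 L.
monosodium phosphate: 36.5 mmol/L × 120 g/mol × 4.38 L ÷ 1000 = 19.18 g
potassium chloride: 127 mmol/L × 74.55 g/mol × 4.38 L ÷ 1000 = 41.47 g
nicotinic acid: 4.89 µmol/L × 123.11 g/mol × 4.38 L ÷ 1000 = 2.64 mg
L-leucine: 0.423 g/L × 4.38 L = 1.85 g
EDTA disodium salt: 0.109 g/L × 4.38 L = 0.48 g

monosodium phosphate 19.18 g; potassium chloride 41.47 g; nicotinic acid 2.64 mg; L-leucine 1.85 g; EDTA disodium salt 0.48 g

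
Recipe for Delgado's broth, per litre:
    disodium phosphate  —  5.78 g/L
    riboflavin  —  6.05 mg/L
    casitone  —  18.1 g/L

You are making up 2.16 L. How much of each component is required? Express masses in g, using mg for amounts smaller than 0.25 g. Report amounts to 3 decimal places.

disodium phosphate 12.485 g; riboflavin 13.068 mg; casitone 39.096 g

Scale factor relative to 1 L: 2.16.
disodium phosphate: 5.78 g/L × 2.16 L = 12.485 g
riboflavin: 6.05 mg/L × 2.16 L = 13.068 mg
casitone: 18.1 g/L × 2.16 L = 39.096 g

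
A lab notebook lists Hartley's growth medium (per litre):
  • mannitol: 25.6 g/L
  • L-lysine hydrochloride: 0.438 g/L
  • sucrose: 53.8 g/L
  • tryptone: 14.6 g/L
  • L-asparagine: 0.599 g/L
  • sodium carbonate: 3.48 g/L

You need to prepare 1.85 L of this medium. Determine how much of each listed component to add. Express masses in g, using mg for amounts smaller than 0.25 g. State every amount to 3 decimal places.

mannitol 47.360 g; L-lysine hydrochloride 0.810 g; sucrose 99.530 g; tryptone 27.010 g; L-asparagine 1.108 g; sodium carbonate 6.438 g

Scale factor relative to 1 L: 1.85.
mannitol: 25.6 g/L × 1.85 L = 47.360 g
L-lysine hydrochloride: 0.438 g/L × 1.85 L = 0.810 g
sucrose: 53.8 g/L × 1.85 L = 99.530 g
tryptone: 14.6 g/L × 1.85 L = 27.010 g
L-asparagine: 0.599 g/L × 1.85 L = 1.108 g
sodium carbonate: 3.48 g/L × 1.85 L = 6.438 g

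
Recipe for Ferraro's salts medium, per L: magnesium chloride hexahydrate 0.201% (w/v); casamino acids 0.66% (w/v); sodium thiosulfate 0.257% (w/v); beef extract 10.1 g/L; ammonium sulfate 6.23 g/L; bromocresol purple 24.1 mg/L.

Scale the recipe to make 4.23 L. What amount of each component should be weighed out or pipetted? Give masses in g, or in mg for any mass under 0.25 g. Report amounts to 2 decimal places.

magnesium chloride hexahydrate 8.50 g; casamino acids 27.92 g; sodium thiosulfate 10.87 g; beef extract 42.72 g; ammonium sulfate 26.35 g; bromocresol purple 101.94 mg

Working volume: 4.23 L.
magnesium chloride hexahydrate: 0.201 g per 100 mL × 4230 mL ÷ 100 = 8.50 g
casamino acids: 0.66 g per 100 mL × 4230 mL ÷ 100 = 27.92 g
sodium thiosulfate: 0.257% w/v = 2.57 g/L → 2.57 × 4.23 L = 10.87 g
beef extract: 10.1 g/L × 4.23 L = 42.72 g
ammonium sulfate: 6.23 g/L × 4.23 L = 26.35 g
bromocresol purple: 24.1 mg/L × 4.23 L = 101.94 mg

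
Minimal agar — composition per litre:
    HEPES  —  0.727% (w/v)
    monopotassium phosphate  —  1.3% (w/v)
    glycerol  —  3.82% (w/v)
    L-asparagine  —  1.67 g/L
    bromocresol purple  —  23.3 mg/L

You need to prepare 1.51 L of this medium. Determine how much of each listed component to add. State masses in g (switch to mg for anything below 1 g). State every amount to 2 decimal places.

HEPES 10.98 g; monopotassium phosphate 19.63 g; glycerol 57.68 g; L-asparagine 2.52 g; bromocresol purple 35.18 mg

Scale factor relative to 1 L: 1.51.
HEPES: 0.727 g per 100 mL × 1510 mL ÷ 100 = 10.98 g
monopotassium phosphate: 1.3 g per 100 mL × 1510 mL ÷ 100 = 19.63 g
glycerol: 3.82% w/v = 38.2 g/L → 38.2 × 1.51 L = 57.68 g
L-asparagine: 1.67 g/L × 1.51 L = 2.52 g
bromocresol purple: 23.3 mg/L × 1.51 L = 35.18 mg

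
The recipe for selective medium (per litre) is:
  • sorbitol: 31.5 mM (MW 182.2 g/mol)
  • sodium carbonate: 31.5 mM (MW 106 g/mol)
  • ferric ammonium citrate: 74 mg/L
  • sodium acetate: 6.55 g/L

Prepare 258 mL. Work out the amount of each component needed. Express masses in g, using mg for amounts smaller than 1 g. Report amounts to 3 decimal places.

Working volume: 258 mL = 0.258 L.
sorbitol: 31.5 mmol/L × 182.2 g/mol × 0.258 L ÷ 1000 = 1.481 g
sodium carbonate: 31.5 mmol/L × 106 mg/mmol × 0.258 L = 861.462 mg
ferric ammonium citrate: 74 mg/L × 0.258 L = 19.092 mg
sodium acetate: 6.55 g/L × 0.258 L = 1.690 g

sorbitol 1.481 g; sodium carbonate 861.462 mg; ferric ammonium citrate 19.092 mg; sodium acetate 1.690 g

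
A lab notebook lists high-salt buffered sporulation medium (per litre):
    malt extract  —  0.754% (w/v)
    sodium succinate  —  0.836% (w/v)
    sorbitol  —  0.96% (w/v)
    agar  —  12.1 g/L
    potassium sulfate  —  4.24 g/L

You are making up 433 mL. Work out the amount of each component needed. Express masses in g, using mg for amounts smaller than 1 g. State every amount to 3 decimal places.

malt extract 3.265 g; sodium succinate 3.620 g; sorbitol 4.157 g; agar 5.239 g; potassium sulfate 1.836 g

Scale factor relative to 1 L: 0.433.
malt extract: 0.754% w/v = 7.54 g/L → 7.54 × 0.433 L = 3.265 g
sodium succinate: 0.836% w/v = 8.36 g/L → 8.36 × 0.433 L = 3.620 g
sorbitol: 0.96 g per 100 mL × 433 mL ÷ 100 = 4.157 g
agar: 12.1 g/L × 0.433 L = 5.239 g
potassium sulfate: 4.24 g/L × 0.433 L = 1.836 g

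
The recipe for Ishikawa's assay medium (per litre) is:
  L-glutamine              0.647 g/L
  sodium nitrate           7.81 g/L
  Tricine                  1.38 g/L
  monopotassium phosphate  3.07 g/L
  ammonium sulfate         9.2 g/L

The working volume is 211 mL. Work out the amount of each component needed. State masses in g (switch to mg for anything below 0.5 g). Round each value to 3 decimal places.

L-glutamine 136.517 mg; sodium nitrate 1.648 g; Tricine 291.180 mg; monopotassium phosphate 0.648 g; ammonium sulfate 1.941 g

Target volume = 211 mL = 0.211 L.
L-glutamine: 0.647 g/L × 0.211 L = 0.136517 g = 136.517 mg
sodium nitrate: 7.81 g/L × 0.211 L = 1.648 g
Tricine: 1.38 g/L × 0.211 L = 0.29118 g = 291.180 mg
monopotassium phosphate: 3.07 g/L × 0.211 L = 0.648 g
ammonium sulfate: 9.2 g/L × 0.211 L = 1.941 g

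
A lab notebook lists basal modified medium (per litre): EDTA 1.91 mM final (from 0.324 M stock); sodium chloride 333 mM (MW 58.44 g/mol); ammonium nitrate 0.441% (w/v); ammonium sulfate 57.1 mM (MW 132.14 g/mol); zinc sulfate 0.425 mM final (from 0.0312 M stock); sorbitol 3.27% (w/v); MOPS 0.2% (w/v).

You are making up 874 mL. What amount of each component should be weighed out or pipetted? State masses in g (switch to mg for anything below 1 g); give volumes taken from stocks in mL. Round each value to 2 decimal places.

Scale factor relative to 1 L: 0.874.
EDTA: dilute stock: 1.91 mM × 874 mL ÷ 324 mM = 5.15 mL
sodium chloride: 333 mmol/L × 58.44 g/mol × 0.874 L ÷ 1000 = 17.01 g
ammonium nitrate: 0.441% w/v = 4.41 g/L → 4.41 × 0.874 L = 3.85 g
ammonium sulfate: 57.1 mmol/L × 132.14 g/mol × 0.874 L ÷ 1000 = 6.59 g
zinc sulfate: V = C2·V2/C1 = 0.425 mM × 874 mL ÷ 31.2 mM = 11.91 mL
sorbitol: 3.27 g per 100 mL × 874 mL ÷ 100 = 28.58 g
MOPS: 0.2% w/v = 2 g/L → 2 × 0.874 L = 1.75 g

EDTA 5.15 mL; sodium chloride 17.01 g; ammonium nitrate 3.85 g; ammonium sulfate 6.59 g; zinc sulfate 11.91 mL; sorbitol 28.58 g; MOPS 1.75 g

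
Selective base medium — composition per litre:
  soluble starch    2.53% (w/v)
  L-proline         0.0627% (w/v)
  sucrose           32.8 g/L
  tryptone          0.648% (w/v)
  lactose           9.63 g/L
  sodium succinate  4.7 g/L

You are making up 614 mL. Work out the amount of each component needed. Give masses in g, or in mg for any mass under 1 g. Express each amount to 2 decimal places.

Scale factor relative to 1 L: 0.614.
soluble starch: 2.53 g per 100 mL × 614 mL ÷ 100 = 15.53 g
L-proline: 0.0627% w/v = 0.627 g/L → 0.627 × 0.614 L = 0.384978 g = 384.98 mg
sucrose: 32.8 g/L × 0.614 L = 20.14 g
tryptone: 0.648% w/v = 6.48 g/L → 6.48 × 0.614 L = 3.98 g
lactose: 9.63 g/L × 0.614 L = 5.91 g
sodium succinate: 4.7 g/L × 0.614 L = 2.89 g

soluble starch 15.53 g; L-proline 384.98 mg; sucrose 20.14 g; tryptone 3.98 g; lactose 5.91 g; sodium succinate 2.89 g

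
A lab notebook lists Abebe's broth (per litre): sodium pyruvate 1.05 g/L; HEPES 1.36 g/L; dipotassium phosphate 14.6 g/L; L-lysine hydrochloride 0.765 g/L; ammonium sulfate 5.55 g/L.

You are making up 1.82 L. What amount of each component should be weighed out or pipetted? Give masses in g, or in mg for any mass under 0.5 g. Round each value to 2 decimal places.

sodium pyruvate 1.91 g; HEPES 2.48 g; dipotassium phosphate 26.57 g; L-lysine hydrochloride 1.39 g; ammonium sulfate 10.10 g

Scale factor relative to 1 L: 1.82.
sodium pyruvate: 1.05 g/L × 1.82 L = 1.91 g
HEPES: 1.36 g/L × 1.82 L = 2.48 g
dipotassium phosphate: 14.6 g/L × 1.82 L = 26.57 g
L-lysine hydrochloride: 0.765 g/L × 1.82 L = 1.39 g
ammonium sulfate: 5.55 g/L × 1.82 L = 10.10 g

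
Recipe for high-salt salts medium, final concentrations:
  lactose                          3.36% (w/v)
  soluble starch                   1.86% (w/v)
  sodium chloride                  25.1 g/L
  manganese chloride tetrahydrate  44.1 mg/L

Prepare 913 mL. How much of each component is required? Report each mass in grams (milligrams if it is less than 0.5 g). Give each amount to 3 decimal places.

Scale factor relative to 1 L: 0.913.
lactose: 3.36 g per 100 mL × 913 mL ÷ 100 = 30.677 g
soluble starch: 1.86 g per 100 mL × 913 mL ÷ 100 = 16.982 g
sodium chloride: 25.1 g/L × 0.913 L = 22.916 g
manganese chloride tetrahydrate: 44.1 mg/L × 0.913 L = 40.263 mg

lactose 30.677 g; soluble starch 16.982 g; sodium chloride 22.916 g; manganese chloride tetrahydrate 40.263 mg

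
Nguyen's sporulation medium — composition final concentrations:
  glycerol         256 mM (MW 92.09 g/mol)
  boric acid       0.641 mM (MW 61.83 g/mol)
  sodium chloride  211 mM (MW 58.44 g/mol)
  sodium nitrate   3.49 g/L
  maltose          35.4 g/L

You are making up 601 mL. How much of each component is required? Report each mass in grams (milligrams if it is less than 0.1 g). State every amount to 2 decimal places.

Scale factor relative to 1 L: 0.601.
glycerol: 256 mmol/L × 92.09 g/mol × 0.601 L ÷ 1000 = 14.17 g
boric acid: 0.641 mmol/L × 61.83 mg/mmol × 0.601 L = 23.82 mg
sodium chloride: 211 mmol/L × 58.44 g/mol × 0.601 L ÷ 1000 = 7.41 g
sodium nitrate: 3.49 g/L × 0.601 L = 2.10 g
maltose: 35.4 g/L × 0.601 L = 21.28 g

glycerol 14.17 g; boric acid 23.82 mg; sodium chloride 7.41 g; sodium nitrate 2.10 g; maltose 21.28 g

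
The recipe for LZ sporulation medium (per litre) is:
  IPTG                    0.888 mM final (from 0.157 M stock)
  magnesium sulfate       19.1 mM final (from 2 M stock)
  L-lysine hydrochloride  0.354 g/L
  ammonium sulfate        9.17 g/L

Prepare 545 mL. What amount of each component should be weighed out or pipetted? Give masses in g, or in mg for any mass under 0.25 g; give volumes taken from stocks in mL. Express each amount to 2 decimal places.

Target volume = 545 mL = 0.545 L.
IPTG: dilute stock: 0.888 mM × 545 mL ÷ 157 mM = 3.08 mL
magnesium sulfate: V = C2·V2/C1 = 19.1 mM × 545 mL ÷ 2000 mM = 5.20 mL
L-lysine hydrochloride: 0.354 g/L × 0.545 L = 0.19293 g = 192.93 mg
ammonium sulfate: 9.17 g/L × 0.545 L = 5.00 g

IPTG 3.08 mL; magnesium sulfate 5.20 mL; L-lysine hydrochloride 192.93 mg; ammonium sulfate 5.00 g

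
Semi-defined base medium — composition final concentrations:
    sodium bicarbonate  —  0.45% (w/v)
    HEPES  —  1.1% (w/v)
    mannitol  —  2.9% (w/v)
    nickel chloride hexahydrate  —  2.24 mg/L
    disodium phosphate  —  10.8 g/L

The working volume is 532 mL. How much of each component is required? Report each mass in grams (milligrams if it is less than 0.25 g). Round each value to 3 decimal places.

Scale factor relative to 1 L: 0.532.
sodium bicarbonate: 0.45% w/v = 4.5 g/L → 4.5 × 0.532 L = 2.394 g
HEPES: 1.1 g per 100 mL × 532 mL ÷ 100 = 5.852 g
mannitol: 2.9% w/v = 29 g/L → 29 × 0.532 L = 15.428 g
nickel chloride hexahydrate: 2.24 mg/L × 0.532 L = 1.192 mg
disodium phosphate: 10.8 g/L × 0.532 L = 5.746 g

sodium bicarbonate 2.394 g; HEPES 5.852 g; mannitol 15.428 g; nickel chloride hexahydrate 1.192 mg; disodium phosphate 5.746 g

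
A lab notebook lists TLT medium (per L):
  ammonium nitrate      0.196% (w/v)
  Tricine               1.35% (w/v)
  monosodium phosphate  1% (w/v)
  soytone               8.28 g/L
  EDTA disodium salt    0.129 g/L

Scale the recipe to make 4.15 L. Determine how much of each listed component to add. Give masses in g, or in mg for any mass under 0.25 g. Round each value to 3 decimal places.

Working volume: 4.15 L.
ammonium nitrate: 0.196 g per 100 mL × 4150 mL ÷ 100 = 8.134 g
Tricine: 1.35% w/v = 13.5 g/L → 13.5 × 4.15 L = 56.025 g
monosodium phosphate: 1% w/v = 10 g/L → 10 × 4.15 L = 41.500 g
soytone: 8.28 g/L × 4.15 L = 34.362 g
EDTA disodium salt: 0.129 g/L × 4.15 L = 0.535 g

ammonium nitrate 8.134 g; Tricine 56.025 g; monosodium phosphate 41.500 g; soytone 34.362 g; EDTA disodium salt 0.535 g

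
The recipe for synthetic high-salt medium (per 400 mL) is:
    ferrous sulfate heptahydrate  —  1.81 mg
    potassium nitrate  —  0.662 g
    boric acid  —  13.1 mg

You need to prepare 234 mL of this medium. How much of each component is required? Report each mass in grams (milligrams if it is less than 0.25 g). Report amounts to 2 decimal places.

ferrous sulfate heptahydrate 1.06 mg; potassium nitrate 0.39 g; boric acid 7.66 mg

Ratio of target to recipe volume: 234 / 400 = 0.585.
ferrous sulfate heptahydrate: 1.81 mg × (234 mL / 400 mL) = 1.06 mg
potassium nitrate: 0.662 g × (234 mL / 400 mL) = 0.39 g
boric acid: 13.1 mg × (234 mL / 400 mL) = 7.66 mg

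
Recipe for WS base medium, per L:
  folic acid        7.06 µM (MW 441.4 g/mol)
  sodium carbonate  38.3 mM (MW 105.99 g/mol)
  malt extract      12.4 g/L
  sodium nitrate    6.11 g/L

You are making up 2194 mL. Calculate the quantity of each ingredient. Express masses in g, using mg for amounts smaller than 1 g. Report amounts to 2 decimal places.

folic acid 6.84 mg; sodium carbonate 8.91 g; malt extract 27.21 g; sodium nitrate 13.41 g

Scale factor relative to 1 L: 2.194.
folic acid: 7.06 µmol/L × 441.4 g/mol × 2.194 L ÷ 1000 = 6.84 mg
sodium carbonate: 38.3 mmol/L × 105.99 g/mol × 2.194 L ÷ 1000 = 8.91 g
malt extract: 12.4 g/L × 2.194 L = 27.21 g
sodium nitrate: 6.11 g/L × 2.194 L = 13.41 g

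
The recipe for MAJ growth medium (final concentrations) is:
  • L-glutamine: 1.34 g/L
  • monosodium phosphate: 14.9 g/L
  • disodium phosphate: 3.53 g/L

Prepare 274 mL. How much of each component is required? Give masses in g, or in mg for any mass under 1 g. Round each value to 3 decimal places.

Target volume = 274 mL = 0.274 L.
L-glutamine: 1.34 g/L × 0.274 L = 0.36716 g = 367.160 mg
monosodium phosphate: 14.9 g/L × 0.274 L = 4.083 g
disodium phosphate: 3.53 g/L × 0.274 L = 0.96722 g = 967.220 mg

L-glutamine 367.160 mg; monosodium phosphate 4.083 g; disodium phosphate 967.220 mg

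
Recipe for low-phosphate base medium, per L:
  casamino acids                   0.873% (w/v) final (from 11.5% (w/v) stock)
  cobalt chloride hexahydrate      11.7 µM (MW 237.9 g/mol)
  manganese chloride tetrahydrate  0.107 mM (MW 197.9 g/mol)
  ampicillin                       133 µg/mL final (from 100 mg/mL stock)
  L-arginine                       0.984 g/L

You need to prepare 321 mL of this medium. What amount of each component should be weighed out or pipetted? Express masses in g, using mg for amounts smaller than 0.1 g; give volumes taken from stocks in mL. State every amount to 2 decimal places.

casamino acids 24.37 mL; cobalt chloride hexahydrate 0.89 mg; manganese chloride tetrahydrate 6.80 mg; ampicillin 0.43 mL; L-arginine 0.32 g

Scale factor relative to 1 L: 0.321.
casamino acids: C1V1 = C2V2 → 0.873% ÷ 11.5% × 321 mL = 24.37 mL
cobalt chloride hexahydrate: 11.7 µmol/L × 237.9 g/mol × 0.321 L ÷ 1000 = 0.89 mg
manganese chloride tetrahydrate: 0.107 mmol/L × 197.9 mg/mmol × 0.321 L = 6.80 mg
ampicillin: V = C2·V2/C1 = 133 µg/mL × 321 mL ÷ 100000 µg/mL = 0.43 mL
L-arginine: 0.984 g/L × 0.321 L = 0.32 g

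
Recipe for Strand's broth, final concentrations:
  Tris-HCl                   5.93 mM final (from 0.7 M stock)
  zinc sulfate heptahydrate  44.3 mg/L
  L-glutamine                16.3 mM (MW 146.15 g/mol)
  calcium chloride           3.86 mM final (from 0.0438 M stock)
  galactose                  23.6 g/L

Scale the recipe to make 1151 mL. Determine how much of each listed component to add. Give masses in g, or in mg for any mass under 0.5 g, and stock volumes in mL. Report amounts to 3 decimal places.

Tris-HCl 9.751 mL; zinc sulfate heptahydrate 50.989 mg; L-glutamine 2.742 g; calcium chloride 101.435 mL; galactose 27.164 g

Working volume: 1151 mL = 1.151 L.
Tris-HCl: V = C2·V2/C1 = 5.93 mM × 1151 mL ÷ 700 mM = 9.751 mL
zinc sulfate heptahydrate: 44.3 mg/L × 1.151 L = 50.989 mg
L-glutamine: 16.3 mmol/L × 146.15 g/mol × 1.151 L ÷ 1000 = 2.742 g
calcium chloride: dilute stock: 3.86 mM × 1151 mL ÷ 43.8 mM = 101.435 mL
galactose: 23.6 g/L × 1.151 L = 27.164 g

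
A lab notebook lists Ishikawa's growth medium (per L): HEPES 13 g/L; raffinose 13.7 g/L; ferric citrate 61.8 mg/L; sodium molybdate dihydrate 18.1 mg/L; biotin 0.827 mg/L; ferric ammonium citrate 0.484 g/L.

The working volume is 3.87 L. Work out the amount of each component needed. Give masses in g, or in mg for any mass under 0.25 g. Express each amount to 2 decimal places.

Scale factor relative to 1 L: 3.87.
HEPES: 13 g/L × 3.87 L = 50.31 g
raffinose: 13.7 g/L × 3.87 L = 53.02 g
ferric citrate: 61.8 mg/L × 3.87 L = 239.17 mg
sodium molybdate dihydrate: 18.1 mg/L × 3.87 L = 70.05 mg
biotin: 0.827 mg/L × 3.87 L = 3.20 mg
ferric ammonium citrate: 0.484 g/L × 3.87 L = 1.87 g

HEPES 50.31 g; raffinose 53.02 g; ferric citrate 239.17 mg; sodium molybdate dihydrate 70.05 mg; biotin 3.20 mg; ferric ammonium citrate 1.87 g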